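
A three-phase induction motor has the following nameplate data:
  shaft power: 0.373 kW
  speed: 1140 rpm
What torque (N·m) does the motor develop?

ω = 2π × 1140/60 = 119.4 rad/s
τ = P/ω = 373/119.4 = 3.12 N·m

3.12 N·m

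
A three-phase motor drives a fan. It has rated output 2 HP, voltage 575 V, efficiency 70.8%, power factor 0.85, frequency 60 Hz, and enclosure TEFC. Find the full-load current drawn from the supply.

P_out = 2 × 746 = 1492 W
P_in = P_out / η = 1492 / 0.708 = 2107 W
I_L = P_in / (√3·V_L·cosφ) = 2107 / (1.732 × 575 × 0.85) = 2.49 A

2.49 A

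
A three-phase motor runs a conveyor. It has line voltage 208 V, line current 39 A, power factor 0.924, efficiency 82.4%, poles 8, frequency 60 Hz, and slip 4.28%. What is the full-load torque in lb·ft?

P_in = √3·V·I·cosφ = 1.732 × 208 × 39 × 0.924 = 12982 W
P_out = η·P_in = 0.824 × 12982 = 10697 W
n_s = 120×60/8 = 900 rpm; n = 900×(1−0.0428) = 861 rpm
ω = 2π×861/60 = 90.16 rad/s
τ = P_out/ω = 10697/90.16 = 118.6 N·m
In lb·ft: 118.6/1.356 = 87.5 lb·ft

87.5 lb·ft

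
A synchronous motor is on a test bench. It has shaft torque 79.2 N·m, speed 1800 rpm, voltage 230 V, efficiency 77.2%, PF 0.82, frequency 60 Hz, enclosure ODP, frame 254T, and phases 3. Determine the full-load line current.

ω = 2π×1800/60 = 188.5 rad/s; P_out = τω = 79.2 × 188.5 = 14929 W
P_in = P_out / η = 14929 / 0.772 = 19338 W
I_L = P_in / (√3·V_L·cosφ) = 19338 / (1.732 × 230 × 0.82) = 59.2 A

59.2 A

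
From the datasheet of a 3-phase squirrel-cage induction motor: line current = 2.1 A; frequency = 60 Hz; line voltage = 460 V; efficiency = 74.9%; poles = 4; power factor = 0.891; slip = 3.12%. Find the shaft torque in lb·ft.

P_in = √3·V·I·cosφ = 1.732 × 460 × 2.1 × 0.891 = 1491 W
P_out = η·P_in = 0.749 × 1491 = 1117 W
n_s = 120×60/4 = 1800 rpm; n = 1800×(1−0.0312) = 1744 rpm
ω = 2π×1744/60 = 182.6 rad/s
τ = P_out/ω = 1117/182.6 = 6.117 N·m
In lb·ft: 6.117/1.356 = 4.51 lb·ft

4.51 lb·ft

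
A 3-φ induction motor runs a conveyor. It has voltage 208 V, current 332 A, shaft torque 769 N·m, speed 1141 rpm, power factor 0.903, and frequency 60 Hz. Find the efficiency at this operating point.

85.1 %

ω = 2π × 1141/60 = 119.5 rad/s; P_out = τω = 769 × 119.5 = 91896 W
P_in = √3·V_L·I_L·cosφ = 1.732 × 208 × 332 × 0.903 = 108003 W
η = P_out / P_in = 91896 / 108003 = 0.851 = 85.1%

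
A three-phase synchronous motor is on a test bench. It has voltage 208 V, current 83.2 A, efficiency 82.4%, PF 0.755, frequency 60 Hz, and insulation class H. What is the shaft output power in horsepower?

P_in = √3·V·I·cosφ = 1.732 × 208 × 83.2 × 0.755 = 22630 W
P_out = η·P_in = 0.824 × 22630 = 18647 W
= 18647/746 = 25 HP

25 HP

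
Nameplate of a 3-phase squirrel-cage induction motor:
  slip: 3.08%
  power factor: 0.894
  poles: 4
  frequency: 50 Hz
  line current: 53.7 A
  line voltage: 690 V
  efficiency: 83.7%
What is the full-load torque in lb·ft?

233 lb·ft

P_in = √3·V·I·cosφ = 1.732 × 690 × 53.7 × 0.894 = 57373 W
P_out = η·P_in = 0.837 × 57373 = 48021 W
n_s = 120×50/4 = 1500 rpm; n = 1500×(1−0.0308) = 1454 rpm
ω = 2π×1454/60 = 152.3 rad/s
τ = P_out/ω = 48021/152.3 = 315.3 N·m
In lb·ft: 315.3/1.356 = 233 lb·ft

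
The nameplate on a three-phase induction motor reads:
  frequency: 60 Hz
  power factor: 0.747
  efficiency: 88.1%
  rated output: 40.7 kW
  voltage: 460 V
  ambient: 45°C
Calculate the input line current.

P_out = 40.7 kW = 40700 W
P_in = P_out / η = 40700 / 0.881 = 46198 W
I_L = P_in / (√3·V_L·cosφ) = 46198 / (1.732 × 460 × 0.747) = 77.6 A

77.6 A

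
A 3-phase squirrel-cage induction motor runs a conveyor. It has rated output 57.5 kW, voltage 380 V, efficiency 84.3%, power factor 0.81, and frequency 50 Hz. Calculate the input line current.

P_out = 57.5 kW = 57500 W
P_in = P_out / η = 57500 / 0.843 = 68209 W
I_L = P_in / (√3·V_L·cosφ) = 68209 / (1.732 × 380 × 0.81) = 128 A

128 A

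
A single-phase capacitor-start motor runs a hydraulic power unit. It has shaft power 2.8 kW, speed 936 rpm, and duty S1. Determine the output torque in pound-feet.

21.1 lb·ft

ω = 2π × 936/60 = 98.02 rad/s
τ = P/ω = 2800/98.02 = 28.57 N·m
In lb·ft: 28.57/1.356 = 21.1 lb·ft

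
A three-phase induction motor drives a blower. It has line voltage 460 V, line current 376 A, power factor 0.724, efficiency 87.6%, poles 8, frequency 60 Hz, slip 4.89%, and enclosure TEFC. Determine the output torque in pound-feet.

P_in = √3·V·I·cosφ = 1.732 × 460 × 376 × 0.724 = 216886 W
P_out = η·P_in = 0.876 × 216886 = 189992 W
n_s = 120×60/8 = 900 rpm; n = 900×(1−0.0489) = 856 rpm
ω = 2π×856/60 = 89.64 rad/s
τ = P_out/ω = 189992/89.64 = 2120 N·m
In lb·ft: 2120/1.356 = 1560 lb·ft

1560 lb·ft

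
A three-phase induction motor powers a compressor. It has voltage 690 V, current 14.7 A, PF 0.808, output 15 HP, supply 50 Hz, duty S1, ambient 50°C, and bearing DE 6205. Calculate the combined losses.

3010 W

P_in = √3·V·I·cosφ = 1.732×690×14.7×0.808 = 14195 W
P_out = 15×746 = 11190 W
Losses = P_in − P_out = 14195 − 11190 = 3005 W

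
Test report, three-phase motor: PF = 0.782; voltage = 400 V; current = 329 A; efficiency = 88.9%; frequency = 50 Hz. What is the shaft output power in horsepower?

212 HP

P_in = √3·V·I·cosφ = 1.732 × 400 × 329 × 0.782 = 178242 W
P_out = η·P_in = 0.889 × 178242 = 158457 W
= 158457/746 = 212 HP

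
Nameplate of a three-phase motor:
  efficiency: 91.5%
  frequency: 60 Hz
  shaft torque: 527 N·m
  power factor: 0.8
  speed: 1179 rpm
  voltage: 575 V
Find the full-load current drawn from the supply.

ω = 2π×1179/60 = 123.5 rad/s; P_out = τω = 527 × 123.5 = 65085 W
P_in = P_out / η = 65085 / 0.915 = 71131 W
I_L = P_in / (√3·V_L·cosφ) = 71131 / (1.732 × 575 × 0.8) = 89.3 A

89.3 A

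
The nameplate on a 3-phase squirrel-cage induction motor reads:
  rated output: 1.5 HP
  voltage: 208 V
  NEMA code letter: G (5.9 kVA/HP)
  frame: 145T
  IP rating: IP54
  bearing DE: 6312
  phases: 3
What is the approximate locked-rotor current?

S_LR = 5.9 × 1.5 = 8.85 kVA
I_LR = S_LR/(√3·V_L) = 8850/(1.732×208) = 24.6 A

24.6 A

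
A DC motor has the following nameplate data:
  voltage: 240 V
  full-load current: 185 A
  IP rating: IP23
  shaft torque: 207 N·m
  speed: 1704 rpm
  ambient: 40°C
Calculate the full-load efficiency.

ω = 2π × 1704/60 = 178.4 rad/s; P_out = τω = 207 × 178.4 = 36929 W
P_in = V·I = 240 × 185 = 44400 W
η = P_out / P_in = 36929 / 44400 = 0.832 = 83.2%

83.2 %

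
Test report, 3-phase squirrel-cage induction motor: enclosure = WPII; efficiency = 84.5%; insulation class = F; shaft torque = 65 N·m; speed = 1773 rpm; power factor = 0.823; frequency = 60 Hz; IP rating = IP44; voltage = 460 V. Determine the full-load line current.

ω = 2π×1773/60 = 185.7 rad/s; P_out = τω = 65 × 185.7 = 12071 W
P_in = P_out / η = 12071 / 0.845 = 14285 W
I_L = P_in / (√3·V_L·cosφ) = 14285 / (1.732 × 460 × 0.823) = 21.8 A

21.8 A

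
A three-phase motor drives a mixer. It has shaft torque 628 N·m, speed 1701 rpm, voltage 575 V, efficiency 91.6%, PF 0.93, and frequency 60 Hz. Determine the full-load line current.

132 A

ω = 2π×1701/60 = 178.1 rad/s; P_out = τω = 628 × 178.1 = 111847 W
P_in = P_out / η = 111847 / 0.916 = 122104 W
I_L = P_in / (√3·V_L·cosφ) = 122104 / (1.732 × 575 × 0.93) = 132 A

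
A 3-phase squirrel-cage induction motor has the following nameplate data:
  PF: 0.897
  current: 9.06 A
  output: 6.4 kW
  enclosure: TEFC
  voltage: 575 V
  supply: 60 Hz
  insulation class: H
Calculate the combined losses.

1.69 kW

P_in = √3·V·I·cosφ = 1.732×575×9.06×0.897 = 8094 W
P_out = 6400 W
Losses = P_in − P_out = 8094 − 6400 = 1694 W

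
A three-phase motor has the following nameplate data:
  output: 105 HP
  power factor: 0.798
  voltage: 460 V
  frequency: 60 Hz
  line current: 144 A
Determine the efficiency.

P_out = 105 × 746 = 78330 W
P_in = √3·V_L·I_L·cosφ = 1.732 × 460 × 144 × 0.798 = 91553 W
η = P_out / P_in = 78330 / 91553 = 0.856 = 85.6%

85.6 %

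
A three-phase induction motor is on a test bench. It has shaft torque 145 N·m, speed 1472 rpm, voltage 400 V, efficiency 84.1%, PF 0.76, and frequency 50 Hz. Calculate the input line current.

ω = 2π×1472/60 = 154.1 rad/s; P_out = τω = 145 × 154.1 = 22345 W
P_in = P_out / η = 22345 / 0.841 = 26570 W
I_L = P_in / (√3·V_L·cosφ) = 26570 / (1.732 × 400 × 0.76) = 50.5 A

50.5 A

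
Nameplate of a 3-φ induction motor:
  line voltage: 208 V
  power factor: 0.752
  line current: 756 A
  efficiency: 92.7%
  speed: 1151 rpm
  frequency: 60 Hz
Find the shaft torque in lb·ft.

1160 lb·ft

P_in = √3·V·I·cosφ = 1.732 × 208 × 756 × 0.752 = 204810 W
P_out = η·P_in = 0.927 × 204810 = 189859 W
n = 1151 rpm
ω = 2π×1151/60 = 120.5 rad/s
τ = P_out/ω = 189859/120.5 = 1576 N·m
In lb·ft: 1576/1.356 = 1160 lb·ft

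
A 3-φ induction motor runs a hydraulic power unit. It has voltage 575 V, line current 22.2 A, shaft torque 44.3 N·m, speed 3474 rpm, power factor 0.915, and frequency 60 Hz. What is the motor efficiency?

79.7 %

ω = 2π × 3474/60 = 363.8 rad/s; P_out = τω = 44.3 × 363.8 = 16116 W
P_in = √3·V_L·I_L·cosφ = 1.732 × 575 × 22.2 × 0.915 = 20230 W
η = P_out / P_in = 16116 / 20230 = 0.797 = 79.7%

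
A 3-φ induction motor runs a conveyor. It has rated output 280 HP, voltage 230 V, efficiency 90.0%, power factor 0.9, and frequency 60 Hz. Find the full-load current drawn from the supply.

P_out = 280 × 746 = 208880 W
P_in = P_out / η = 208880 / 0.900 = 232089 W
I_L = P_in / (√3·V_L·cosφ) = 232089 / (1.732 × 230 × 0.9) = 647 A

647 A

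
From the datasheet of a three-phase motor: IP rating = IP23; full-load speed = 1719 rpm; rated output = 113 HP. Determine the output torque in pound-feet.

345 lb·ft

P_out = 113 × 746 = 84298 W
ω = 2π × 1719/60 = 180 rad/s
τ = P_out/ω = 84298/180 = 468.3 N·m
In lb·ft: 468.3/1.356 = 345 lb·ft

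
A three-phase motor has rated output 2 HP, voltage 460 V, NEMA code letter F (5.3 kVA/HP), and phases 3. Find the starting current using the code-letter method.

13.3 A

S_LR = 5.3 × 2 = 10.6 kVA
I_LR = S_LR/(√3·V_L) = 10600/(1.732×460) = 13.3 A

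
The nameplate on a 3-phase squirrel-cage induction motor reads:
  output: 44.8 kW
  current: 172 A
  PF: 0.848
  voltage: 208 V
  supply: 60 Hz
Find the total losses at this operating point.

P_in = √3·V·I·cosφ = 1.732×208×172×0.848 = 52545 W
P_out = 44800 W
Losses = P_in − P_out = 52545 − 44800 = 7745 W

7750 W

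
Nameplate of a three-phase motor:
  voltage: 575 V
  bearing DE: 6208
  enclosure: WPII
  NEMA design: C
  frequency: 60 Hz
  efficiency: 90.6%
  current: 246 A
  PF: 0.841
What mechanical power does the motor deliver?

187 kW

P_in = √3·V·I·cosφ = 1.732 × 575 × 246 × 0.841 = 206038 W
P_out = η·P_in = 0.906 × 206038 = 186670 W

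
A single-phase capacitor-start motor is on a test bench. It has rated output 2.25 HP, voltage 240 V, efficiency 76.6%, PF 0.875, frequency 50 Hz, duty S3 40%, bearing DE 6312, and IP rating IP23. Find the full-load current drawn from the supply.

10.4 A

P_out = 2.25 × 746 = 1679 W
P_in = P_out / η = 1679 / 0.766 = 2192 W
I = P_in / (V·cosφ) = 2192 / (240 × 0.875) = 10.4 A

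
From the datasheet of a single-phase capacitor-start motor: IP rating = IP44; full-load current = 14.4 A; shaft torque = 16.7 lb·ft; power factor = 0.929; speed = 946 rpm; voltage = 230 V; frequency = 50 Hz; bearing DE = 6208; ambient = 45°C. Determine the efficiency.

τ = 16.7 lb·ft × 1.356 = 22.65 N·m
ω = 2π × 946/60 = 99.06 rad/s; P_out = τω = 22.65 × 99.06 = 2244 W
P_in = V·I·cosφ = 230 × 14.4 × 0.929 = 3077 W
η = P_out / P_in = 2244 / 3077 = 0.729 = 72.9%

72.9 %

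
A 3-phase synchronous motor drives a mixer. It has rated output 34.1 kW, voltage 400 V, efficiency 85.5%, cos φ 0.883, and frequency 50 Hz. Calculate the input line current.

65.2 A

P_out = 34.1 kW = 34100 W
P_in = P_out / η = 34100 / 0.855 = 39883 W
I_L = P_in / (√3·V_L·cosφ) = 39883 / (1.732 × 400 × 0.883) = 65.2 A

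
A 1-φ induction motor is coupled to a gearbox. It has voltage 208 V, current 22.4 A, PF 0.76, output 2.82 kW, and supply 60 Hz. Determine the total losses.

P_in = V·I·cosφ = 208×22.4×0.76 = 3541 W
P_out = 2820 W
Losses = P_in − P_out = 3541 − 2820 = 721 W

721 W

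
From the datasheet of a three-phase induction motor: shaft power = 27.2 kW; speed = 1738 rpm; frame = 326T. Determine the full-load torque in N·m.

149 N·m

ω = 2π × 1738/60 = 182 rad/s
τ = P/ω = 27200/182 = 149 N·m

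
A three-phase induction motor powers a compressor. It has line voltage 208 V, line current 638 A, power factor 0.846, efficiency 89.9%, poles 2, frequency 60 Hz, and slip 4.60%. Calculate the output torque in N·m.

P_in = √3·V·I·cosφ = 1.732 × 208 × 638 × 0.846 = 194447 W
P_out = η·P_in = 0.899 × 194447 = 174808 W
n_s = 120×60/2 = 3600 rpm; n = 3600×(1−0.046) = 3434 rpm
ω = 2π×3434/60 = 359.6 rad/s
τ = P_out/ω = 174808/359.6 = 486 N·m

486 N·m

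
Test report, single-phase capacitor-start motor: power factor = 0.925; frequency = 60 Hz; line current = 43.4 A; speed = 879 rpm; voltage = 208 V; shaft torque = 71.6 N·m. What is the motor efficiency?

ω = 2π × 879/60 = 92.05 rad/s; P_out = τω = 71.6 × 92.05 = 6591 W
P_in = V·I·cosφ = 208 × 43.4 × 0.925 = 8350 W
η = P_out / P_in = 6591 / 8350 = 0.789 = 78.9%

78.9 %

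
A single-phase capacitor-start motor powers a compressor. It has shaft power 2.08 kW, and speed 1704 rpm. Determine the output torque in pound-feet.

8.6 lb·ft

ω = 2π × 1704/60 = 178.4 rad/s
τ = P/ω = 2080/178.4 = 11.66 N·m
In lb·ft: 11.66/1.356 = 8.6 lb·ft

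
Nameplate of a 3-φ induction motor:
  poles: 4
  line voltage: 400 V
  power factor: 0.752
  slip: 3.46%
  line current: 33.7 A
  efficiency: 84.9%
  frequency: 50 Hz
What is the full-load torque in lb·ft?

P_in = √3·V·I·cosφ = 1.732 × 400 × 33.7 × 0.752 = 17557 W
P_out = η·P_in = 0.849 × 17557 = 14906 W
n_s = 120×50/4 = 1500 rpm; n = 1500×(1−0.0346) = 1448 rpm
ω = 2π×1448/60 = 151.6 rad/s
τ = P_out/ω = 14906/151.6 = 98.32 N·m
In lb·ft: 98.32/1.356 = 72.5 lb·ft

72.5 lb·ft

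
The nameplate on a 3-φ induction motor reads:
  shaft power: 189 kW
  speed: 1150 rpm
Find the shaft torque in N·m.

1570 N·m

ω = 2π × 1150/60 = 120.4 rad/s
τ = P/ω = 189000/120.4 = 1570 N·m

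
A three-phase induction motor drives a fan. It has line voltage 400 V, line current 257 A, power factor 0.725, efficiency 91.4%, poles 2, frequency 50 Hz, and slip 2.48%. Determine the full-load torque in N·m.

P_in = √3·V·I·cosφ = 1.732 × 400 × 257 × 0.725 = 129086 W
P_out = η·P_in = 0.914 × 129086 = 117985 W
n_s = 120×50/2 = 3000 rpm; n = 3000×(1−0.0248) = 2926 rpm
ω = 2π×2926/60 = 306.4 rad/s
τ = P_out/ω = 117985/306.4 = 385 N·m

385 N·m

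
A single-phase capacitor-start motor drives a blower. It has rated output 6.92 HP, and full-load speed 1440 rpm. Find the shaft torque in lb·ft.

25.2 lb·ft

P_out = 6.92 × 746 = 5162 W
ω = 2π × 1440/60 = 150.8 rad/s
τ = P_out/ω = 5162/150.8 = 34.23 N·m
In lb·ft: 34.23/1.356 = 25.2 lb·ft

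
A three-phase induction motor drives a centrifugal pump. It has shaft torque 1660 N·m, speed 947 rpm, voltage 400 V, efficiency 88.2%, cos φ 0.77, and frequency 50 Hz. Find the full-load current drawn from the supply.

ω = 2π×947/60 = 99.17 rad/s; P_out = τω = 1660 × 99.17 = 164622 W
P_in = P_out / η = 164622 / 0.882 = 186646 W
I_L = P_in / (√3·V_L·cosφ) = 186646 / (1.732 × 400 × 0.77) = 350 A

350 A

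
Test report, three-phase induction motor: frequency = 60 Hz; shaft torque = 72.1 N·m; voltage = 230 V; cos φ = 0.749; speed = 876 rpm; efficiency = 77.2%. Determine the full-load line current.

ω = 2π×876/60 = 91.73 rad/s; P_out = τω = 72.1 × 91.73 = 6614 W
P_in = P_out / η = 6614 / 0.772 = 8567 W
I_L = P_in / (√3·V_L·cosφ) = 8567 / (1.732 × 230 × 0.749) = 28.7 A

28.7 A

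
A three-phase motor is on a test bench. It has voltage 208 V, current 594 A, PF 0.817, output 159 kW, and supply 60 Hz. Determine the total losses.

15.8 kW

P_in = √3·V·I·cosφ = 1.732×208×594×0.817 = 174832 W
P_out = 159000 W
Losses = P_in − P_out = 174832 − 159000 = 15832 W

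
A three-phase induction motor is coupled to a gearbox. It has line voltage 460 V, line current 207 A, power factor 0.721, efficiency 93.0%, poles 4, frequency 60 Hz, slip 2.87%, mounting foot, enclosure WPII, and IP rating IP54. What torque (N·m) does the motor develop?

P_in = √3·V·I·cosφ = 1.732 × 460 × 207 × 0.721 = 118908 W
P_out = η·P_in = 0.93 × 118908 = 110584 W
n_s = 120×60/4 = 1800 rpm; n = 1800×(1−0.0287) = 1748 rpm
ω = 2π×1748/60 = 183.1 rad/s
τ = P_out/ω = 110584/183.1 = 604 N·m

604 N·m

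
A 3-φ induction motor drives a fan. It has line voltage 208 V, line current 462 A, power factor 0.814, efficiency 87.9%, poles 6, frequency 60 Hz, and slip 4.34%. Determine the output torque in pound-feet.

731 lb·ft

P_in = √3·V·I·cosφ = 1.732 × 208 × 462 × 0.814 = 135481 W
P_out = η·P_in = 0.879 × 135481 = 119088 W
n_s = 120×60/6 = 1200 rpm; n = 1200×(1−0.0434) = 1148 rpm
ω = 2π×1148/60 = 120.2 rad/s
τ = P_out/ω = 119088/120.2 = 990.7 N·m
In lb·ft: 990.7/1.356 = 731 lb·ft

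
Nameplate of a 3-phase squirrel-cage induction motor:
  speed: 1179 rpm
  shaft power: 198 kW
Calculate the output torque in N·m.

1600 N·m

ω = 2π × 1179/60 = 123.5 rad/s
τ = P/ω = 198000/123.5 = 1600 N·m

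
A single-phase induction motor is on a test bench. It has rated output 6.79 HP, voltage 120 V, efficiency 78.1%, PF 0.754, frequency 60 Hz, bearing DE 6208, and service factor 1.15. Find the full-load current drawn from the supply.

P_out = 6.79 × 746 = 5065 W
P_in = P_out / η = 5065 / 0.781 = 6485 W
I = P_in / (V·cosφ) = 6485 / (120 × 0.754) = 71.7 A

71.7 A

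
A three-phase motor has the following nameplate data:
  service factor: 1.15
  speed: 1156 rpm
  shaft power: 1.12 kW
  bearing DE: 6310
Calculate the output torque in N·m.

ω = 2π × 1156/60 = 121.1 rad/s
τ = P/ω = 1120/121.1 = 9.25 N·m

9.25 N·m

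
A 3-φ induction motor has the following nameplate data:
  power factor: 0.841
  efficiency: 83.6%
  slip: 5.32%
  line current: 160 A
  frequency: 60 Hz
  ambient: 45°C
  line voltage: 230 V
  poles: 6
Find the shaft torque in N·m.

P_in = √3·V·I·cosφ = 1.732 × 230 × 160 × 0.841 = 53603 W
P_out = η·P_in = 0.836 × 53603 = 44812 W
n_s = 120×60/6 = 1200 rpm; n = 1200×(1−0.0532) = 1136 rpm
ω = 2π×1136/60 = 119 rad/s
τ = P_out/ω = 44812/119 = 377 N·m

377 N·m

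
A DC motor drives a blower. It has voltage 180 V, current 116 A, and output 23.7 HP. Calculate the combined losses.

P_in = V·I = 180×116 = 20880 W
P_out = 23.7×746 = 17680 W
Losses = P_in − P_out = 20880 − 17680 = 3200 W

3.2 kW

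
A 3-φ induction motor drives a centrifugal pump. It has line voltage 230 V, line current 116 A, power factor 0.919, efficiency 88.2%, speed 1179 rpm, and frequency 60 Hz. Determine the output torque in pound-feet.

224 lb·ft

P_in = √3·V·I·cosφ = 1.732 × 230 × 116 × 0.919 = 42467 W
P_out = η·P_in = 0.882 × 42467 = 37456 W
n = 1179 rpm
ω = 2π×1179/60 = 123.5 rad/s
τ = P_out/ω = 37456/123.5 = 303.3 N·m
In lb·ft: 303.3/1.356 = 224 lb·ft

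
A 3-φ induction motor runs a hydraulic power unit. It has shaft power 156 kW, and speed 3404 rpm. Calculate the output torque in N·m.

438 N·m

ω = 2π × 3404/60 = 356.5 rad/s
τ = P/ω = 156000/356.5 = 438 N·m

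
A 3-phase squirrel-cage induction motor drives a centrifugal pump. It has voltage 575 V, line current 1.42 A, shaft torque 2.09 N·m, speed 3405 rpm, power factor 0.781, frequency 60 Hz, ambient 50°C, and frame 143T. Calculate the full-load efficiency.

ω = 2π × 3405/60 = 356.6 rad/s; P_out = τω = 2.09 × 356.6 = 745 W
P_in = √3·V_L·I_L·cosφ = 1.732 × 575 × 1.42 × 0.781 = 1104 W
η = P_out / P_in = 745 / 1104 = 0.675 = 67.5%

67.5 %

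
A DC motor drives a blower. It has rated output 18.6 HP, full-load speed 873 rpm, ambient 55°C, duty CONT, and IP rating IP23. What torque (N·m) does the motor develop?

152 N·m

P_out = 18.6 × 746 = 13876 W
ω = 2π × 873/60 = 91.42 rad/s
τ = P_out/ω = 13876/91.42 = 152 N·m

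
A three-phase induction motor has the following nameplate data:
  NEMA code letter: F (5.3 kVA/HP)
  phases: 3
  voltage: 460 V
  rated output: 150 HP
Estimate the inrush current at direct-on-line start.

S_LR = 5.3 × 150 = 795 kVA
I_LR = S_LR/(√3·V_L) = 795000/(1.732×460) = 998 A

998 A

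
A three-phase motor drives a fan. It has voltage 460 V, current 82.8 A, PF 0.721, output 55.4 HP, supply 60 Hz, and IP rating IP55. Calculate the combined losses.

P_in = √3·V·I·cosφ = 1.732×460×82.8×0.721 = 47563 W
P_out = 55.4×746 = 41328 W
Losses = P_in − P_out = 47563 − 41328 = 6235 W

6.24 kW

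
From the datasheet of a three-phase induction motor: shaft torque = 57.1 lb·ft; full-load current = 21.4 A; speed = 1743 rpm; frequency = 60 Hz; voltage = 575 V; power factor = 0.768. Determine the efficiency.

τ = 57.1 lb·ft × 1.356 = 77.43 N·m
ω = 2π × 1743/60 = 182.5 rad/s; P_out = τω = 77.43 × 182.5 = 14131 W
P_in = √3·V_L·I_L·cosφ = 1.732 × 575 × 21.4 × 0.768 = 16368 W
η = P_out / P_in = 14131 / 16368 = 0.863 = 86.3%

86.3 %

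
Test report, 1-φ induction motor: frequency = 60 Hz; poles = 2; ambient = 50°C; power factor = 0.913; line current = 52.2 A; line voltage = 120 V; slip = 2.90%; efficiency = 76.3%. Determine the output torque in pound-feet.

8.79 lb·ft

P_in = V·I·cosφ = 120 × 52.2 × 0.913 = 5719 W
P_out = η·P_in = 0.763 × 5719 = 4364 W
n_s = 120×60/2 = 3600 rpm; n = 3600×(1−0.029) = 3496 rpm
ω = 2π×3496/60 = 366.1 rad/s
τ = P_out/ω = 4364/366.1 = 11.92 N·m
In lb·ft: 11.92/1.356 = 8.79 lb·ft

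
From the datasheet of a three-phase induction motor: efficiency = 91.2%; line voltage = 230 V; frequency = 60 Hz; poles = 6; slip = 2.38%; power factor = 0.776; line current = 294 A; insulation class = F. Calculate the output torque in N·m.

P_in = √3·V·I·cosφ = 1.732 × 230 × 294 × 0.776 = 90883 W
P_out = η·P_in = 0.912 × 90883 = 82885 W
n_s = 120×60/6 = 1200 rpm; n = 1200×(1−0.0238) = 1171 rpm
ω = 2π×1171/60 = 122.6 rad/s
τ = P_out/ω = 82885/122.6 = 676 N·m

676 N·m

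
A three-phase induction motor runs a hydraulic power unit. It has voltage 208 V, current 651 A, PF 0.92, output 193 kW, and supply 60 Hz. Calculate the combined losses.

P_in = √3·V·I·cosφ = 1.732×208×651×0.92 = 215765 W
P_out = 193000 W
Losses = P_in − P_out = 215765 − 193000 = 22765 W

22800 W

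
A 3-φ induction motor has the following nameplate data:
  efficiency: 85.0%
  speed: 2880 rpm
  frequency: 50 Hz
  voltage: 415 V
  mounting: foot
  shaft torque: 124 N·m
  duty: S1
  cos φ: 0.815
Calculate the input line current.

75.1 A

ω = 2π×2880/60 = 301.6 rad/s; P_out = τω = 124 × 301.6 = 37398 W
P_in = P_out / η = 37398 / 0.850 = 43998 W
I_L = P_in / (√3·V_L·cosφ) = 43998 / (1.732 × 415 × 0.815) = 75.1 A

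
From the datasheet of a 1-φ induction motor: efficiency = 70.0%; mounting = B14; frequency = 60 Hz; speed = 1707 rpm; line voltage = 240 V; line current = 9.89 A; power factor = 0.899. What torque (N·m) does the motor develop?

P_in = V·I·cosφ = 240 × 9.89 × 0.899 = 2134 W
P_out = η·P_in = 0.7 × 2134 = 1494 W
n = 1707 rpm
ω = 2π×1707/60 = 178.8 rad/s
τ = P_out/ω = 1494/178.8 = 8.36 N·m

8.36 N·m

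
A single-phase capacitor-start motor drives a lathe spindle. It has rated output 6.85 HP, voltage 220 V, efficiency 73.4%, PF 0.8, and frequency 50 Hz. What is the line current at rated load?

39.6 A

P_out = 6.85 × 746 = 5110 W
P_in = P_out / η = 5110 / 0.734 = 6962 W
I = P_in / (V·cosφ) = 6962 / (220 × 0.8) = 39.6 A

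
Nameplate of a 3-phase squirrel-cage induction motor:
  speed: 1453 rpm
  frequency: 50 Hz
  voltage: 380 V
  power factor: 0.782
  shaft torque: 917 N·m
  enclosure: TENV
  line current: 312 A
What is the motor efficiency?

86.9 %

ω = 2π × 1453/60 = 152.2 rad/s; P_out = τω = 917 × 152.2 = 139567 W
P_in = √3·V_L·I_L·cosφ = 1.732 × 380 × 312 × 0.782 = 160581 W
η = P_out / P_in = 139567 / 160581 = 0.869 = 86.9%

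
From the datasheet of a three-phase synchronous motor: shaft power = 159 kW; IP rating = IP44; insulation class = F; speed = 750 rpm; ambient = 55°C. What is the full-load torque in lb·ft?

ω = 2π × 750/60 = 78.54 rad/s
τ = P/ω = 159000/78.54 = 2024 N·m
In lb·ft: 2024/1.356 = 1490 lb·ft

1490 lb·ft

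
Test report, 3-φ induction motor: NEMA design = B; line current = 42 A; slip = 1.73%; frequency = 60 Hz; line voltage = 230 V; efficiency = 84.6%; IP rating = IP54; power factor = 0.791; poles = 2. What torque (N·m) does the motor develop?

P_in = √3·V·I·cosφ = 1.732 × 230 × 42 × 0.791 = 13234 W
P_out = η·P_in = 0.846 × 13234 = 11196 W
n_s = 120×60/2 = 3600 rpm; n = 3600×(1−0.0173) = 3538 rpm
ω = 2π×3538/60 = 370.5 rad/s
τ = P_out/ω = 11196/370.5 = 30.2 N·m

30.2 N·m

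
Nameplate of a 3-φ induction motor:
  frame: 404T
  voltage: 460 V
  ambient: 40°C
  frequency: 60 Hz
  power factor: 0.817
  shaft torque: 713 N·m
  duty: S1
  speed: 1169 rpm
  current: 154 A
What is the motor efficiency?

87.1 %

ω = 2π × 1169/60 = 122.4 rad/s; P_out = τω = 713 × 122.4 = 87271 W
P_in = √3·V_L·I_L·cosφ = 1.732 × 460 × 154 × 0.817 = 100242 W
η = P_out / P_in = 87271 / 100242 = 0.871 = 87.1%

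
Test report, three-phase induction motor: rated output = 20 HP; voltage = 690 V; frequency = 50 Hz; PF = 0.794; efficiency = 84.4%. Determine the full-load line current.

P_out = 20 × 746 = 14920 W
P_in = P_out / η = 14920 / 0.844 = 17678 W
I_L = P_in / (√3·V_L·cosφ) = 17678 / (1.732 × 690 × 0.794) = 18.6 A

18.6 A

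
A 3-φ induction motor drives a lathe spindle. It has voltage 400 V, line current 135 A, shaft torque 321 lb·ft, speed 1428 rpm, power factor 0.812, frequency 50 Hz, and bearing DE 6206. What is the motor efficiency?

85.7 %

τ = 321 lb·ft × 1.356 = 435.3 N·m
ω = 2π × 1428/60 = 149.5 rad/s; P_out = τω = 435.3 × 149.5 = 65077 W
P_in = √3·V_L·I_L·cosφ = 1.732 × 400 × 135 × 0.812 = 75945 W
η = P_out / P_in = 65077 / 75945 = 0.857 = 85.7%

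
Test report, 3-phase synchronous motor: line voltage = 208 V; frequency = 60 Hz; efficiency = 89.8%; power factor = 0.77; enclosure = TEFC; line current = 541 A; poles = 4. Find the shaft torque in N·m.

P_in = √3·V·I·cosφ = 1.732 × 208 × 541 × 0.77 = 150072 W
P_out = η·P_in = 0.898 × 150072 = 134765 W
n = n_s = 120×60/4 = 1800 rpm (synchronous)
ω = 2π×1800/60 = 188.5 rad/s
τ = P_out/ω = 134765/188.5 = 715 N·m

715 N·m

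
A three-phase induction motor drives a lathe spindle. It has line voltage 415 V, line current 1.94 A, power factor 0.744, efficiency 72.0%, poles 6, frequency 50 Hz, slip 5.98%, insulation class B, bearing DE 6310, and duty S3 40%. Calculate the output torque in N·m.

P_in = √3·V·I·cosφ = 1.732 × 415 × 1.94 × 0.744 = 1037 W
P_out = η·P_in = 0.72 × 1037 = 747 W
n_s = 120×50/6 = 1000 rpm; n = 1000×(1−0.0598) = 940 rpm
ω = 2π×940/60 = 98.44 rad/s
τ = P_out/ω = 747/98.44 = 7.59 N·m

7.59 N·m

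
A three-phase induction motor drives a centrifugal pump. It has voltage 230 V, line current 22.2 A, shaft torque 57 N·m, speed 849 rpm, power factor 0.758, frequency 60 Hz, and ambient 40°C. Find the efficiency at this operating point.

ω = 2π × 849/60 = 88.91 rad/s; P_out = τω = 57 × 88.91 = 5068 W
P_in = √3·V_L·I_L·cosφ = 1.732 × 230 × 22.2 × 0.758 = 6703 W
η = P_out / P_in = 5068 / 6703 = 0.756 = 75.6%

75.6 %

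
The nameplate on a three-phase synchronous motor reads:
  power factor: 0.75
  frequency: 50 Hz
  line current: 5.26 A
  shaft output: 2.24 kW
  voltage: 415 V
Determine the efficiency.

79.0 %

P_out = 2.24 kW = 2240 W
P_in = √3·V_L·I_L·cosφ = 1.732 × 415 × 5.26 × 0.75 = 2836 W
η = P_out / P_in = 2240 / 2836 = 0.790 = 79.0%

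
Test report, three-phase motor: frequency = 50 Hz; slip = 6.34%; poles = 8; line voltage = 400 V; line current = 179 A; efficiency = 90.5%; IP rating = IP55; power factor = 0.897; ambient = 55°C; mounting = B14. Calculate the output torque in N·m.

1370 N·m

P_in = √3·V·I·cosφ = 1.732 × 400 × 179 × 0.897 = 111238 W
P_out = η·P_in = 0.905 × 111238 = 100670 W
n_s = 120×50/8 = 750 rpm; n = 750×(1−0.0634) = 702 rpm
ω = 2π×702/60 = 73.51 rad/s
τ = P_out/ω = 100670/73.51 = 1370 N·m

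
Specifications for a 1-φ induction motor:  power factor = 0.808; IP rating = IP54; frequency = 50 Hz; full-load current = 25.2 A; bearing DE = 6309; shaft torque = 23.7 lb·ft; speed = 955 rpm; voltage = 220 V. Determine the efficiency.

τ = 23.7 lb·ft × 1.356 = 32.14 N·m
ω = 2π × 955/60 = 100 rad/s; P_out = τω = 32.14 × 100 = 3214 W
P_in = V·I·cosφ = 220 × 25.2 × 0.808 = 4480 W
η = P_out / P_in = 3214 / 4480 = 0.717 = 71.7%

71.7 %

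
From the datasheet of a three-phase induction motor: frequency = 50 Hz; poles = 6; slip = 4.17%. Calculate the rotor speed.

n_s = 120f/p = 120×50/6 = 1000 rpm
n = n_s(1 − s) = 1000 × (1 − 0.0417) = 958 rpm

958 rpm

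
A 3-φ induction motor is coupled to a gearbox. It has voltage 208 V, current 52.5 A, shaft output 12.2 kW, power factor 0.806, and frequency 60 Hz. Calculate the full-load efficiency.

80.0 %

P_out = 12.2 kW = 12200 W
P_in = √3·V_L·I_L·cosφ = 1.732 × 208 × 52.5 × 0.806 = 15244 W
η = P_out / P_in = 12200 / 15244 = 0.800 = 80.0%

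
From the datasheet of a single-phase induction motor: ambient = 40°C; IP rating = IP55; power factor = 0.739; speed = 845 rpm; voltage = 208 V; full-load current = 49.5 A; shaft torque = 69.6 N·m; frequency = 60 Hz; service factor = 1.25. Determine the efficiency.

ω = 2π × 845/60 = 88.49 rad/s; P_out = τω = 69.6 × 88.49 = 6159 W
P_in = V·I·cosφ = 208 × 49.5 × 0.739 = 7609 W
η = P_out / P_in = 6159 / 7609 = 0.809 = 80.9%

80.9 %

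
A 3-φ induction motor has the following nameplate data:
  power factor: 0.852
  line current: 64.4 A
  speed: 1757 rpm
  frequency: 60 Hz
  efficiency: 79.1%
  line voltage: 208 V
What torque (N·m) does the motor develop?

85 N·m

P_in = √3·V·I·cosφ = 1.732 × 208 × 64.4 × 0.852 = 19767 W
P_out = η·P_in = 0.791 × 19767 = 15636 W
n = 1757 rpm
ω = 2π×1757/60 = 184 rad/s
τ = P_out/ω = 15636/184 = 85 N·m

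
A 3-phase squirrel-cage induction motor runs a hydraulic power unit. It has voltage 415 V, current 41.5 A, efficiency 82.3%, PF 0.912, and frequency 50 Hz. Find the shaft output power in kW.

22.4 kW

P_in = √3·V·I·cosφ = 1.732 × 415 × 41.5 × 0.912 = 27204 W
P_out = η·P_in = 0.823 × 27204 = 22389 W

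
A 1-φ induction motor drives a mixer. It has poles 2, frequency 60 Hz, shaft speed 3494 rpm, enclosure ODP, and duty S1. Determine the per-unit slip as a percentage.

n_s = 120f/p = 120×60/2 = 3600 rpm
s = (n_s − n)/n_s = (3600 − 3494)/3600 = 0.0294

2.94 %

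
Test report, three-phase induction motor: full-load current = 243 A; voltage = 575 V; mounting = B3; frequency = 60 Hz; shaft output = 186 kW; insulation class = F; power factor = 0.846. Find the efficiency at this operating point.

P_out = 186 kW = 186000 W
P_in = √3·V_L·I_L·cosφ = 1.732 × 575 × 243 × 0.846 = 204735 W
η = P_out / P_in = 186000 / 204735 = 0.908 = 90.8%

90.8 %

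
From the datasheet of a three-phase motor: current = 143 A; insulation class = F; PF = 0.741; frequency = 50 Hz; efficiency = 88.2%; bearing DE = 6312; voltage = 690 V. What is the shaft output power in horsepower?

P_in = √3·V·I·cosφ = 1.732 × 690 × 143 × 0.741 = 126634 W
P_out = η·P_in = 0.882 × 126634 = 111691 W
= 111691/746 = 150 HP

150 HP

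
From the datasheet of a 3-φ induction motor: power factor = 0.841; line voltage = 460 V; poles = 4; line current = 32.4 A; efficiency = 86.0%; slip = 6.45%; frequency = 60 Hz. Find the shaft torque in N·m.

106 N·m

P_in = √3·V·I·cosφ = 1.732 × 460 × 32.4 × 0.841 = 21709 W
P_out = η·P_in = 0.86 × 21709 = 18670 W
n_s = 120×60/4 = 1800 rpm; n = 1800×(1−0.0645) = 1684 rpm
ω = 2π×1684/60 = 176.3 rad/s
τ = P_out/ω = 18670/176.3 = 106 N·m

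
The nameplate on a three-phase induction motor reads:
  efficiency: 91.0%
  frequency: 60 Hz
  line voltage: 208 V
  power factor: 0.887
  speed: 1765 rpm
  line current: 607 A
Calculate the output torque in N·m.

P_in = √3·V·I·cosφ = 1.732 × 208 × 607 × 0.887 = 193965 W
P_out = η·P_in = 0.91 × 193965 = 176508 W
n = 1765 rpm
ω = 2π×1765/60 = 184.8 rad/s
τ = P_out/ω = 176508/184.8 = 955 N·m

955 N·m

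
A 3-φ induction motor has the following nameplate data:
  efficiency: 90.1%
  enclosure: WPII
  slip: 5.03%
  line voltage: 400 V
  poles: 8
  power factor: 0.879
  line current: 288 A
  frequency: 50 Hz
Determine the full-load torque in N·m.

2120 N·m

P_in = √3·V·I·cosφ = 1.732 × 400 × 288 × 0.879 = 175384 W
P_out = η·P_in = 0.901 × 175384 = 158021 W
n_s = 120×50/8 = 750 rpm; n = 750×(1−0.0503) = 712 rpm
ω = 2π×712/60 = 74.56 rad/s
τ = P_out/ω = 158021/74.56 = 2120 N·m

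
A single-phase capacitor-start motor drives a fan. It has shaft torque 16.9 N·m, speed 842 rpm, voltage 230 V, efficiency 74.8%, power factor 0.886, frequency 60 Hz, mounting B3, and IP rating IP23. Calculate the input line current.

ω = 2π×842/60 = 88.17 rad/s; P_out = τω = 16.9 × 88.17 = 1490 W
P_in = P_out / η = 1490 / 0.748 = 1992 W
I = P_in / (V·cosφ) = 1992 / (230 × 0.886) = 9.78 A

9.78 A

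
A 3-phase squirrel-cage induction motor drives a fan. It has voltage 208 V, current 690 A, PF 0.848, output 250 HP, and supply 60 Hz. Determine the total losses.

P_in = √3·V·I·cosφ = 1.732×208×690×0.848 = 210793 W
P_out = 250×746 = 186500 W
Losses = P_in − P_out = 210793 − 186500 = 24293 W

24300 W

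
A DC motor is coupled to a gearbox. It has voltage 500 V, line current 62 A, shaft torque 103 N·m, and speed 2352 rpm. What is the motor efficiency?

81.8 %

ω = 2π × 2352/60 = 246.3 rad/s; P_out = τω = 103 × 246.3 = 25369 W
P_in = V·I = 500 × 62 = 31000 W
η = P_out / P_in = 25369 / 31000 = 0.818 = 81.8%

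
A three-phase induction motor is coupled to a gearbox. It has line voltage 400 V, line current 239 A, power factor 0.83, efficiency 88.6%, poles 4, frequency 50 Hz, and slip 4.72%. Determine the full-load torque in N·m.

814 N·m

P_in = √3·V·I·cosφ = 1.732 × 400 × 239 × 0.83 = 137431 W
P_out = η·P_in = 0.886 × 137431 = 121764 W
n_s = 120×50/4 = 1500 rpm; n = 1500×(1−0.0472) = 1429 rpm
ω = 2π×1429/60 = 149.6 rad/s
τ = P_out/ω = 121764/149.6 = 814 N·m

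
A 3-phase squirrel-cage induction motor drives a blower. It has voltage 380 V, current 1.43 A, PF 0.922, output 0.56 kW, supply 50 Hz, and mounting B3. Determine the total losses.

P_in = √3·V·I·cosφ = 1.732×380×1.43×0.922 = 868 W
P_out = 560 W
Losses = P_in − P_out = 868 − 560 = 308 W

308 W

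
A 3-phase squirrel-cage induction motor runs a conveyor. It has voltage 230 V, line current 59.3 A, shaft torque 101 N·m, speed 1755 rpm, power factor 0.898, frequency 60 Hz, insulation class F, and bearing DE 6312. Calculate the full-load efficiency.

87.5 %

ω = 2π × 1755/60 = 183.8 rad/s; P_out = τω = 101 × 183.8 = 18564 W
P_in = √3·V_L·I_L·cosφ = 1.732 × 230 × 59.3 × 0.898 = 21213 W
η = P_out / P_in = 18564 / 21213 = 0.875 = 87.5%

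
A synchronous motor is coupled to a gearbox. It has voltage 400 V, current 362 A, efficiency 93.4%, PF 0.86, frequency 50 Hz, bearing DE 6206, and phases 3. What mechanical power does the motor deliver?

201 kW

P_in = √3·V·I·cosφ = 1.732 × 400 × 362 × 0.86 = 215682 W
P_out = η·P_in = 0.934 × 215682 = 201447 W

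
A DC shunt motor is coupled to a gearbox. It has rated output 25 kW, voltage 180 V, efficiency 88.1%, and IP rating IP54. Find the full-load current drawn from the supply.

P_out = 25 kW = 25000 W
P_in = P_out / η = 25000 / 0.881 = 28377 W
I = P_in / V = 28377 / 180 = 158 A

158 A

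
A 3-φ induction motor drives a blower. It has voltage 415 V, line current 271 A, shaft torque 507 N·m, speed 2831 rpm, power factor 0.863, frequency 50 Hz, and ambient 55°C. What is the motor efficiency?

ω = 2π × 2831/60 = 296.5 rad/s; P_out = τω = 507 × 296.5 = 150326 W
P_in = √3·V_L·I_L·cosφ = 1.732 × 415 × 271 × 0.863 = 168103 W
η = P_out / P_in = 150326 / 168103 = 0.894 = 89.4%

89.4 %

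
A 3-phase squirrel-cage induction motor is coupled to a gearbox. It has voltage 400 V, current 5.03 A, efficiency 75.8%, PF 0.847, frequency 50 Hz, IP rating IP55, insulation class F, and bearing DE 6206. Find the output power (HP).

P_in = √3·V·I·cosφ = 1.732 × 400 × 5.03 × 0.847 = 2952 W
P_out = η·P_in = 0.758 × 2952 = 2238 W
= 2238/746 = 3 HP

3 HP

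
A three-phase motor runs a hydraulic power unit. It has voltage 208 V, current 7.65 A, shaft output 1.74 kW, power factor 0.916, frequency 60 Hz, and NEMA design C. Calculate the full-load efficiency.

68.9 %

P_out = 1.74 kW = 1740 W
P_in = √3·V_L·I_L·cosφ = 1.732 × 208 × 7.65 × 0.916 = 2524 W
η = P_out / P_in = 1740 / 2524 = 0.689 = 68.9%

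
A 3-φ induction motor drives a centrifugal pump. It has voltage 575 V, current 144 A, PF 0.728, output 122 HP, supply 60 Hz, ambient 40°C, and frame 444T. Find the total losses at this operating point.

P_in = √3·V·I·cosφ = 1.732×575×144×0.728 = 104402 W
P_out = 122×746 = 91012 W
Losses = P_in − P_out = 104402 − 91012 = 13390 W

13.4 kW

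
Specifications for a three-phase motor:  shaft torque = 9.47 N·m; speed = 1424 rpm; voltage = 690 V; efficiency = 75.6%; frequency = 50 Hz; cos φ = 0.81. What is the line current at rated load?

ω = 2π×1424/60 = 149.1 rad/s; P_out = τω = 9.47 × 149.1 = 1412 W
P_in = P_out / η = 1412 / 0.756 = 1868 W
I_L = P_in / (√3·V_L·cosφ) = 1868 / (1.732 × 690 × 0.81) = 1.93 A

1.93 A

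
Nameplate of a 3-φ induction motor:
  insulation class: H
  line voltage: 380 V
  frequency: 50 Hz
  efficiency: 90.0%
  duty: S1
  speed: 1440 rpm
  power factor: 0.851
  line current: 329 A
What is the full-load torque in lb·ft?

811 lb·ft

P_in = √3·V·I·cosφ = 1.732 × 380 × 329 × 0.851 = 184271 W
P_out = η·P_in = 0.9 × 184271 = 165844 W
n = 1440 rpm
ω = 2π×1440/60 = 150.8 rad/s
τ = P_out/ω = 165844/150.8 = 1100 N·m
In lb·ft: 1100/1.356 = 811 lb·ft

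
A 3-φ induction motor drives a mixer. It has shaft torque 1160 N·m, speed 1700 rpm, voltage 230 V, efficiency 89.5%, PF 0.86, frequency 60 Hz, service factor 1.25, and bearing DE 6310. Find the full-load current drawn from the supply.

673 A

ω = 2π×1700/60 = 178 rad/s; P_out = τω = 1160 × 178 = 206480 W
P_in = P_out / η = 206480 / 0.895 = 230704 W
I_L = P_in / (√3·V_L·cosφ) = 230704 / (1.732 × 230 × 0.86) = 673 A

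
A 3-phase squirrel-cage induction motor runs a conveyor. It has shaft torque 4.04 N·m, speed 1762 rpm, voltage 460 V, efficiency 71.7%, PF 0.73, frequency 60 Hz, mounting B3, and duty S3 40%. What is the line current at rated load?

1.79 A

ω = 2π×1762/60 = 184.5 rad/s; P_out = τω = 4.04 × 184.5 = 745 W
P_in = P_out / η = 745 / 0.717 = 1039 W
I_L = P_in / (√3·V_L·cosφ) = 1039 / (1.732 × 460 × 0.73) = 1.79 A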